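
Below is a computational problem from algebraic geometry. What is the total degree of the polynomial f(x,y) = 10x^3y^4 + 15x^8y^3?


Examine each term for its total degree (sum of exponents).
  Term '10x^3y^4' has total degree 3+4 = 7.
  Term '15x^8y^3' has total degree 8+3 = 11.
The maximum total degree among all terms is 11.

11


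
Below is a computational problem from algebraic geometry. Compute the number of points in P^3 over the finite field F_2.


P^3(F_2) has (q^(n+1) - 1)/(q - 1) points.
= 2^3 + 2^2 + 2^1 + 2^0
= 8 + 4 + 2 + 1
= 15

15


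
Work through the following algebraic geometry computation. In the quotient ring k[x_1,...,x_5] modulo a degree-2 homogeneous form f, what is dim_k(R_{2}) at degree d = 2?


For R = k[x_1,...,x_n]/(f) with f homogeneous of degree e:
The Hilbert series is (1 - t^e)/(1 - t)^n.
So h(d) = C(d+n-1, n-1) - C(d-e+n-1, n-1) for d >= e.
With n=5, e=2, d=2:
C(2+5-1, 5-1) = C(6, 4) = 15
C(2-2+5-1, 5-1) = C(4, 4) = 1
h(2) = 15 - 1 = 14

14


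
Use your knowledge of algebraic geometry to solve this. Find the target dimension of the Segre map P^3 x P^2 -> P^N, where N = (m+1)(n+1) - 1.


The Segre embedding maps P^m x P^n into P^N via
all products of coordinates from each factor.
N = (m+1)(n+1) - 1
N = (3+1)(2+1) - 1
N = 4*3 - 1
N = 12 - 1 = 11

11


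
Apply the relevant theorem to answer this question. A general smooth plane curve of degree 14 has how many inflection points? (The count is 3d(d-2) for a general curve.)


For a general smooth plane curve C of degree d, the inflection points are
the intersection of C with its Hessian curve, which has degree 3(d-2).
By Bezout, the total intersection number is d * 3(d-2) = 14 * 36 = 504.
For a general curve every flex is ordinary, so each contributes
multiplicity 1 to C·Hess(C), and the number of distinct inflection
points is 3d(d-2).
Inflection points = 3*14*(14-2) = 3*14*12 = 504

504


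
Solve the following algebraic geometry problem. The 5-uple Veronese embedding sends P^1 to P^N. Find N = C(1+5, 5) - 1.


The Veronese embedding v_d: P^n -> P^N maps each point to all
degree-d monomials in n+1 homogeneous coordinates.
N = C(n+d, d) - 1
N = C(1+5, 5) - 1
N = C(6, 5) - 1
C(6, 5) = 6
N = 6 - 1 = 5

5


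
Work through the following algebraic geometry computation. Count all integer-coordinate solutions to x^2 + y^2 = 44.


Systematically check integer values of x where x^2 <= 44.
For each valid x, check if 44 - x^2 is a perfect square.
Total integer solutions found: 0

0


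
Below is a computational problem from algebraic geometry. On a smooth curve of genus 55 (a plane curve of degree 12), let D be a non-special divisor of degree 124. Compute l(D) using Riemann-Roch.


First, compute the genus of a smooth plane curve of degree 12:
g = (d-1)(d-2)/2 = (12-1)(12-2)/2 = 55
For a non-special divisor D (i.e., h^1(D) = 0), Riemann-Roch gives:
l(D) = deg(D) - g + 1
Since deg(D) = 124 >= 2g - 1 = 109, D is non-special.
l(D) = 124 - 55 + 1 = 70

70


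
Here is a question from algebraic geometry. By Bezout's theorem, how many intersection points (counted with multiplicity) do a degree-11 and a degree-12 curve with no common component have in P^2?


Bezout's theorem states the intersection count equals the product of degrees.
Intersection count = 11 * 12 = 132

132


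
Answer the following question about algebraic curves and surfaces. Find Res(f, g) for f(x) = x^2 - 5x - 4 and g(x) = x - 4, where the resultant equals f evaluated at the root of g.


For Res(f, x - c), we evaluate f at x = c.
f(4) = 4^2 - 5*4 - 4
= 16 - 20 - 4
= -4 - 4 = -8
Res(f, g) = -8

-8


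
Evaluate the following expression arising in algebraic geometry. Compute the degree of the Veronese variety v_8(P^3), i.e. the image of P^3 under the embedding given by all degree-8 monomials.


The Veronese variety v_8(P^3) has degree d^r.
d^r = 8^3 = 512

512


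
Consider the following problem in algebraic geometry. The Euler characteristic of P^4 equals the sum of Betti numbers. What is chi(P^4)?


The complex projective space P^4 has one cell in each even real dimension 0, 2, ..., 8.
The cohomology groups are H^{2k}(P^4) = Z for k = 0,...,4, and 0 otherwise.
Euler characteristic = sum of Betti numbers = 1 per even-dimensional cohomology group.
chi(P^4) = 4 + 1 = 5

5


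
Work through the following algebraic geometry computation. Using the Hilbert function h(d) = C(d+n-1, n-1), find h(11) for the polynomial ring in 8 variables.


The Hilbert function for the polynomial ring in 8 variables is:
h(d) = C(d+n-1, n-1)
h(11) = C(11+8-1, 8-1) = C(18, 7)
= 18! / (7! * 11!)
= 31824

31824


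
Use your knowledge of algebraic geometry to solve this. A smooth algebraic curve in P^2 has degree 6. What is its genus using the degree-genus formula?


Using the genus formula for smooth plane curves:
g = (d-1)(d-2)/2
g = (6-1)(6-2)/2
g = 5*4/2
g = 20/2 = 10

10


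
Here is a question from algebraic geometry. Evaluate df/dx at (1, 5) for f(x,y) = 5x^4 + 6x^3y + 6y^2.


df/dx = 4*5*x^3 + 3*6*x^2*y
At (1,5): 4*5*1^3 + 3*6*1^2*5
= 20 + 90
= 110

110


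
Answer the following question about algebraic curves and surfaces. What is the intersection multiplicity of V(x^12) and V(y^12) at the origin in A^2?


The intersection multiplicity of V(x^a) and V(y^b) at the origin is:
I(O; V(x^12), V(y^12)) = dim_k(k[x,y]/(x^12, y^12))
A basis for k[x,y]/(x^12, y^12) is the set of monomials x^i * y^j
where 0 <= i < 12 and 0 <= j < 12.
The number of such monomials is 12 * 12 = 144

144


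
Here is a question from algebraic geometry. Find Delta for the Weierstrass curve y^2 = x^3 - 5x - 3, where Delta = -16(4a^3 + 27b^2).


Compute each component:
4a^3 = 4*(-5)^3 = 4*(-125) = -500
27b^2 = 27*(-3)^2 = 27*9 = 243
4a^3 + 27b^2 = -500 + 243 = -257
Delta = -16*(-257) = 4112

4112


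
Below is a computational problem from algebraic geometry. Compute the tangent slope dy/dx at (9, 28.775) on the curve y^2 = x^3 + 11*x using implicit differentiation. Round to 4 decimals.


Using implicit differentiation of y^2 = x^3 + 11*x:
2y * dy/dx = 3x^2 + 11
dy/dx = (3x^2 + 11)/(2y)
Numerator: 3*9^2 + 11 = 254
Denominator: 2*28.775 = 57.55
dy/dx = 254/57.55 = 4.4136

4.4136


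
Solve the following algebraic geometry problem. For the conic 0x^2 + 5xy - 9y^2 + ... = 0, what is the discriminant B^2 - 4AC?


The discriminant of a conic Ax^2 + Bxy + Cy^2 + ... = 0 is B^2 - 4AC.
B^2 = 5^2 = 25
4AC = 4*0*(-9) = 0
Discriminant = 25 + 0 = 25

25


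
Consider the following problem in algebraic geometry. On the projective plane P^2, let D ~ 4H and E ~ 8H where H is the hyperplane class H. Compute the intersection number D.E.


Using bilinearity of the intersection pairing on the projective plane P^2:
(aH).(bH) = ab * (H.H)
We have H^2 = 1 (Bezout).
D.E = (4H).(8H) = 4*8*1
= 32*1
= 32

32


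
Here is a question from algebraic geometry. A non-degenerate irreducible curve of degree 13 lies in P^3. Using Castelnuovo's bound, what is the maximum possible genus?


Castelnuovo's bound: write d - 1 = m(r-1) + epsilon with 0 <= epsilon < r-1.
d - 1 = 13 - 1 = 12
r - 1 = 3 - 1 = 2
12 = 6*2 + 0, so m = 6, epsilon = 0
pi(d, r) = m(m-1)(r-1)/2 + m*epsilon
= 6*5*2/2 + 6*0
= 60/2 + 0
= 30 + 0 = 30

30


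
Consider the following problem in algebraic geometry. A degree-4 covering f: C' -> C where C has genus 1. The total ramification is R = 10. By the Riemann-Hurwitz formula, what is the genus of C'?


Riemann-Hurwitz formula: 2g' - 2 = d(2g - 2) + R
Given: d = 4, g = 1, R = 10
2g' - 2 = 4*(2*1 - 2) + 10
2g' - 2 = 4*0 + 10
2g' - 2 = 0 + 10 = 10
2g' = 12
g' = 6

6


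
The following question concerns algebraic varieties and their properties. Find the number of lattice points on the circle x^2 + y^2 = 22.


Systematically check integer values of x where x^2 <= 22.
For each valid x, check if 22 - x^2 is a perfect square.
Total integer solutions found: 0

0


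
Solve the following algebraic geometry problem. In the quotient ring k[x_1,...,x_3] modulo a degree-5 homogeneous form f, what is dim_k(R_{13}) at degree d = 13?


For R = k[x_1,...,x_n]/(f) with f homogeneous of degree e:
The Hilbert series is (1 - t^e)/(1 - t)^n.
So h(d) = C(d+n-1, n-1) - C(d-e+n-1, n-1) for d >= e.
With n=3, e=5, d=13:
C(13+3-1, 3-1) = C(15, 2) = 105
C(13-5+3-1, 3-1) = C(10, 2) = 45
h(13) = 105 - 45 = 60

60


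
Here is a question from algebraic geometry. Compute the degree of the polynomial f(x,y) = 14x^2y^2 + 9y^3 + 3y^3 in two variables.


Examine each term for its total degree (sum of exponents).
  Term '14x^2y^2' has total degree 2+2 = 4.
  Term '9y^3' has total degree 0+3 = 3.
  Term '3y^3' has total degree 0+3 = 3.
The maximum total degree among all terms is 4.

4


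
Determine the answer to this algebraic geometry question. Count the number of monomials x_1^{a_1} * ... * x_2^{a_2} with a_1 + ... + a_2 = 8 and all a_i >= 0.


The number of degree-8 monomials in 2 variables is C(d+n-1, n-1).
= C(8+2-1, 2-1) = C(9, 1)
= 9

9


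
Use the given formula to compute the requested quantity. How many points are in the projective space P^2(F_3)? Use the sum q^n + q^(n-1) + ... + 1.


P^2(F_3) has (q^(n+1) - 1)/(q - 1) points.
= 3^2 + 3^1 + 3^0
= 9 + 3 + 1
= 13

13


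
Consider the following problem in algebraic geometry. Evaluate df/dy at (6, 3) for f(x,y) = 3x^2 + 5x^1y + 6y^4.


df/dy = 5*x^1 + 4*6*y^3
At (6,3): 5*6^1 + 4*6*3^3
= 30 + 648
= 678

678


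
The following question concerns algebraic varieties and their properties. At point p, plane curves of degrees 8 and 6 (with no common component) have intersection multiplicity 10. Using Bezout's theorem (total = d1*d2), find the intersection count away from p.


By Bezout's theorem, the total intersection number is d1 * d2.
Total = 8 * 6 = 48
Intersection multiplicity at p = 10
Remaining intersections = 48 - 10 = 38

38


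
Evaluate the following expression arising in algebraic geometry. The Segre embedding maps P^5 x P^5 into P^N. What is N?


The Segre embedding maps P^m x P^n into P^N via
all products of coordinates from each factor.
N = (m+1)(n+1) - 1
N = (5+1)(5+1) - 1
N = 6*6 - 1
N = 36 - 1 = 35

35


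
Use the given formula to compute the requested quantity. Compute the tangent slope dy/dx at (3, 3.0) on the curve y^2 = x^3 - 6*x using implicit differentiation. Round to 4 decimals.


Using implicit differentiation of y^2 = x^3 - 6*x:
2y * dy/dx = 3x^2 - 6
dy/dx = (3x^2 - 6)/(2y)
Numerator: 3*3^2 - 6 = 21
Denominator: 2*3.0 = 6.0
dy/dx = 21/6.0 = 3.5000

3.5000


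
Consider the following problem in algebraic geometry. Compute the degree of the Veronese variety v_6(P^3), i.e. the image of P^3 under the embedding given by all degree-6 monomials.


The Veronese variety v_6(P^3) has degree d^r.
d^r = 6^3 = 216

216


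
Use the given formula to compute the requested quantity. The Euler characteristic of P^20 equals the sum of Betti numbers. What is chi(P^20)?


The complex projective space P^20 has one cell in each even real dimension 0, 2, ..., 40.
The cohomology groups are H^{2k}(P^20) = Z for k = 0,...,20, and 0 otherwise.
Euler characteristic = sum of Betti numbers = 1 per even-dimensional cohomology group.
chi(P^20) = 20 + 1 = 21

21


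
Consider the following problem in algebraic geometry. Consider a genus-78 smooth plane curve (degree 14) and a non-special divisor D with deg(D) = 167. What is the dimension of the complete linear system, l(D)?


First, compute the genus of a smooth plane curve of degree 14:
g = (d-1)(d-2)/2 = (14-1)(14-2)/2 = 78
For a non-special divisor D (i.e., h^1(D) = 0), Riemann-Roch gives:
l(D) = deg(D) - g + 1
Since deg(D) = 167 >= 2g - 1 = 155, D is non-special.
l(D) = 167 - 78 + 1 = 90

90


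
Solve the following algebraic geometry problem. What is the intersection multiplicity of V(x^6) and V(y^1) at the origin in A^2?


The intersection multiplicity of V(x^a) and V(y^b) at the origin is:
I(O; V(x^6), V(y^1)) = dim_k(k[x,y]/(x^6, y^1))
A basis for k[x,y]/(x^6, y^1) is the set of monomials x^i * y^j
where 0 <= i < 6 and 0 <= j < 1.
The number of such monomials is 6 * 1 = 6

6


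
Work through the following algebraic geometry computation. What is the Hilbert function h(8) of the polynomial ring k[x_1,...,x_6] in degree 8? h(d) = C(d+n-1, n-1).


The Hilbert function for the polynomial ring in 6 variables is:
h(d) = C(d+n-1, n-1)
h(8) = C(8+6-1, 6-1) = C(13, 5)
= 13! / (5! * 8!)
= 1287

1287


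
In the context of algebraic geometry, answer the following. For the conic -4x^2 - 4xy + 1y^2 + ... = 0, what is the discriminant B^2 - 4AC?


The discriminant of a conic Ax^2 + Bxy + Cy^2 + ... = 0 is B^2 - 4AC.
B^2 = (-4)^2 = 16
4AC = 4*(-4)*1 = -16
Discriminant = 16 + 16 = 32

32


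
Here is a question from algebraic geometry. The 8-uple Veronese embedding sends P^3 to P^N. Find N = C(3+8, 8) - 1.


The Veronese embedding v_d: P^n -> P^N maps each point to all
degree-d monomials in n+1 homogeneous coordinates.
N = C(n+d, d) - 1
N = C(3+8, 8) - 1
N = C(11, 8) - 1
C(11, 8) = 165
N = 165 - 1 = 164

164


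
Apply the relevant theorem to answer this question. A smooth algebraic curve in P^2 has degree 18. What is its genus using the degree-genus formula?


Using the genus formula for smooth plane curves:
g = (d-1)(d-2)/2
g = (18-1)(18-2)/2
g = 17*16/2
g = 272/2 = 136

136


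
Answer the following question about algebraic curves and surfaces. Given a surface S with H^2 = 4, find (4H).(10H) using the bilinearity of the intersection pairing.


Using bilinearity of the intersection pairing on a surface S:
(aH).(bH) = ab * (H.H)
We have H^2 = 4.
D.E = (4H).(10H) = 4*10*4
= 40*4
= 160

160


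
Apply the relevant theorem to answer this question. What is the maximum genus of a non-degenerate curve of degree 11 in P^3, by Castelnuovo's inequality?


Castelnuovo's bound: write d - 1 = m(r-1) + epsilon with 0 <= epsilon < r-1.
d - 1 = 11 - 1 = 10
r - 1 = 3 - 1 = 2
10 = 5*2 + 0, so m = 5, epsilon = 0
pi(d, r) = m(m-1)(r-1)/2 + m*epsilon
= 5*4*2/2 + 5*0
= 40/2 + 0
= 20 + 0 = 20

20


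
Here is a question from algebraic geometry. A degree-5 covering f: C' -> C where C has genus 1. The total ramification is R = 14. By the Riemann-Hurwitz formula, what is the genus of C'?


Riemann-Hurwitz formula: 2g' - 2 = d(2g - 2) + R
Given: d = 5, g = 1, R = 14
2g' - 2 = 5*(2*1 - 2) + 14
2g' - 2 = 5*0 + 14
2g' - 2 = 0 + 14 = 14
2g' = 16
g' = 8

8


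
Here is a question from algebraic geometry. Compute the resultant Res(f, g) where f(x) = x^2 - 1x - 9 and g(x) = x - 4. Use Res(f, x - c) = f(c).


For Res(f, x - c), we evaluate f at x = c.
f(4) = 4^2 - 1*4 - 9
= 16 - 4 - 9
= 12 - 9 = 3
Res(f, g) = 3

3


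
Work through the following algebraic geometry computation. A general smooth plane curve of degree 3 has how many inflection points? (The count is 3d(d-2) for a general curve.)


For a general smooth plane curve C of degree d, the inflection points are
the intersection of C with its Hessian curve, which has degree 3(d-2).
By Bezout, the total intersection number is d * 3(d-2) = 3 * 3 = 9.
For a general curve every flex is ordinary, so each contributes
multiplicity 1 to C·Hess(C), and the number of distinct inflection
points is 3d(d-2).
Inflection points = 3*3*(3-2) = 3*3*1 = 9

9


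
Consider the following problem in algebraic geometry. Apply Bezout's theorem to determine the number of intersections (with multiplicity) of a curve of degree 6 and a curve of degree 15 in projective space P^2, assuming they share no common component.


Bezout's theorem states the intersection count equals the product of degrees.
Intersection count = 6 * 15 = 90

90


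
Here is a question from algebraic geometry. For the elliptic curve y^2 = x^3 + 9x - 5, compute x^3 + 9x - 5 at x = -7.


Compute x^3 + 9x - 5 at x = -7:
x^3 = (-7)^3 = -343
9*x = 9*(-7) = -63
Sum: -343 - 63 - 5 = -411

-411


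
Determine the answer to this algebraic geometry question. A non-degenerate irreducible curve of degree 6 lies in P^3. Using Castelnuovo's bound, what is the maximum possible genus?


Castelnuovo's bound: write d - 1 = m(r-1) + epsilon with 0 <= epsilon < r-1.
d - 1 = 6 - 1 = 5
r - 1 = 3 - 1 = 2
5 = 2*2 + 1, so m = 2, epsilon = 1
pi(d, r) = m(m-1)(r-1)/2 + m*epsilon
= 2*1*2/2 + 2*1
= 4/2 + 2
= 2 + 2 = 4

4


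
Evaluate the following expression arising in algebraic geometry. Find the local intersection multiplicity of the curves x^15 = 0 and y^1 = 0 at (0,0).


The intersection multiplicity of V(x^a) and V(y^b) at the origin is:
I(O; V(x^15), V(y^1)) = dim_k(k[x,y]/(x^15, y^1))
A basis for k[x,y]/(x^15, y^1) is the set of monomials x^i * y^j
where 0 <= i < 15 and 0 <= j < 1.
The number of such monomials is 15 * 1 = 15

15


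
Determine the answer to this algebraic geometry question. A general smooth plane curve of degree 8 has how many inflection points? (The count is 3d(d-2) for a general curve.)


For a general smooth plane curve C of degree d, the inflection points are
the intersection of C with its Hessian curve, which has degree 3(d-2).
By Bezout, the total intersection number is d * 3(d-2) = 8 * 18 = 144.
For a general curve every flex is ordinary, so each contributes
multiplicity 1 to C·Hess(C), and the number of distinct inflection
points is 3d(d-2).
Inflection points = 3*8*(8-2) = 3*8*6 = 144

144


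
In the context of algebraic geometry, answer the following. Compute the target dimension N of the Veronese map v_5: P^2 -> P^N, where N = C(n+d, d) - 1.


The Veronese embedding v_d: P^n -> P^N maps each point to all
degree-d monomials in n+1 homogeneous coordinates.
N = C(n+d, d) - 1
N = C(2+5, 5) - 1
N = C(7, 5) - 1
C(7, 5) = 21
N = 21 - 1 = 20

20


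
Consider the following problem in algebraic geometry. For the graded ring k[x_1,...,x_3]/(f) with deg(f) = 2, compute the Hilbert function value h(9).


For R = k[x_1,...,x_n]/(f) with f homogeneous of degree e:
The Hilbert series is (1 - t^e)/(1 - t)^n.
So h(d) = C(d+n-1, n-1) - C(d-e+n-1, n-1) for d >= e.
With n=3, e=2, d=9:
C(9+3-1, 3-1) = C(11, 2) = 55
C(9-2+3-1, 3-1) = C(9, 2) = 36
h(9) = 55 - 36 = 19

19


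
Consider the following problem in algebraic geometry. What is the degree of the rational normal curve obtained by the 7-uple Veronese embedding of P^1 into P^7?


The rational normal curve in P^7 is the image of P^1 under the 7-uple Veronese.
A general hyperplane in P^7 pulls back to a degree-7 form on P^1, which has 7 zeros,
so the curve meets a general hyperplane in 7 points. Degree = 7.

7


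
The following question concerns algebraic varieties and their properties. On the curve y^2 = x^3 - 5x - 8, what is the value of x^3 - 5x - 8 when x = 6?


Compute x^3 - 5x - 8 at x = 6:
x^3 = 6^3 = 216
(-5)*x = (-5)*6 = -30
Sum: 216 - 30 - 8 = 178

178


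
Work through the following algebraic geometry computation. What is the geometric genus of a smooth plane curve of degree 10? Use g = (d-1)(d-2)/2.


Using the genus formula for smooth plane curves:
g = (d-1)(d-2)/2
g = (10-1)(10-2)/2
g = 9*8/2
g = 72/2 = 36

36


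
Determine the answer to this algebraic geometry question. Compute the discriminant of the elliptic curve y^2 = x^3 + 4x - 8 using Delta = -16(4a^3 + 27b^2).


Compute each component:
4a^3 = 4*4^3 = 4*64 = 256
27b^2 = 27*(-8)^2 = 27*64 = 1728
4a^3 + 27b^2 = 256 + 1728 = 1984
Delta = -16*1984 = -31744

-31744


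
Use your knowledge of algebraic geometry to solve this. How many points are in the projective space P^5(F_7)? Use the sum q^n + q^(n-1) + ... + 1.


P^5(F_7) has (q^(n+1) - 1)/(q - 1) points.
= 7^5 + 7^4 + 7^3 + 7^2 + 7^1 + 7^0
= 16807 + 2401 + 343 + 49 + 7 + 1
= 19608

19608


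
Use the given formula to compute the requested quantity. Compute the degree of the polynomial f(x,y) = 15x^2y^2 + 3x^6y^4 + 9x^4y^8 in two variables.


Examine each term for its total degree (sum of exponents).
  Term '15x^2y^2' has total degree 2+2 = 4.
  Term '3x^6y^4' has total degree 6+4 = 10.
  Term '9x^4y^8' has total degree 4+8 = 12.
The maximum total degree among all terms is 12.

12


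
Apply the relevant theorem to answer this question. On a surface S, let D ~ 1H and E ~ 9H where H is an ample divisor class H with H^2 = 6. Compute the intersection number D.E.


Using bilinearity of the intersection pairing on a surface S:
(aH).(bH) = ab * (H.H)
We have H^2 = 6.
D.E = (1H).(9H) = 1*9*6
= 9*6
= 54

54


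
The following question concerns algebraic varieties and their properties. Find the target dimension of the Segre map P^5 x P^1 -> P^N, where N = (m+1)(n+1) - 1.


The Segre embedding maps P^m x P^n into P^N via
all products of coordinates from each factor.
N = (m+1)(n+1) - 1
N = (5+1)(1+1) - 1
N = 6*2 - 1
N = 12 - 1 = 11

11


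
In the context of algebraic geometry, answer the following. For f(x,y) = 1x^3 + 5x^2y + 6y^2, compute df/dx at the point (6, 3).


df/dx = 3*1*x^2 + 2*5*x^1*y
At (6,3): 3*1*6^2 + 2*5*6^1*3
= 108 + 180
= 288

288


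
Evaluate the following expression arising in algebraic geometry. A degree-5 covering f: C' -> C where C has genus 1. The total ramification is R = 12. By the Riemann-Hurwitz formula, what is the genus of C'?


Riemann-Hurwitz formula: 2g' - 2 = d(2g - 2) + R
Given: d = 5, g = 1, R = 12
2g' - 2 = 5*(2*1 - 2) + 12
2g' - 2 = 5*0 + 12
2g' - 2 = 0 + 12 = 12
2g' = 14
g' = 7

7


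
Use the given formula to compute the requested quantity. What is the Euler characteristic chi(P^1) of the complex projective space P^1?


The complex projective space P^1 has one cell in each even real dimension 0, 2, ..., 2.
The cohomology groups are H^{2k}(P^1) = Z for k = 0,...,1, and 0 otherwise.
Euler characteristic = sum of Betti numbers = 1 per even-dimensional cohomology group.
chi(P^1) = 1 + 1 = 2

2


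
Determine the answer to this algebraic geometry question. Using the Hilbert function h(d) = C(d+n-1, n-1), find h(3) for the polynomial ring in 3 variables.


The Hilbert function for the polynomial ring in 3 variables is:
h(d) = C(d+n-1, n-1)
h(3) = C(3+3-1, 3-1) = C(5, 2)
= 5! / (2! * 3!)
= 10

10


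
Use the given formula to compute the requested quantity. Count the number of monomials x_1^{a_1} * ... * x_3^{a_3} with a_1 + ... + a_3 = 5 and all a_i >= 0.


The number of degree-5 monomials in 3 variables is C(d+n-1, n-1).
= C(5+3-1, 3-1) = C(7, 2)
= 21

21


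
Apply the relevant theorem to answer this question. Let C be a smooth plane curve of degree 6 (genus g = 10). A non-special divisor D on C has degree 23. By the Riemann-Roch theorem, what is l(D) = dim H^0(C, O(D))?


First, compute the genus of a smooth plane curve of degree 6:
g = (d-1)(d-2)/2 = (6-1)(6-2)/2 = 10
For a non-special divisor D (i.e., h^1(D) = 0), Riemann-Roch gives:
l(D) = deg(D) - g + 1
Since deg(D) = 23 >= 2g - 1 = 19, D is non-special.
l(D) = 23 - 10 + 1 = 14

14


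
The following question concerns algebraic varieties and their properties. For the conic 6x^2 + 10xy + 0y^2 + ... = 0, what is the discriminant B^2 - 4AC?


The discriminant of a conic Ax^2 + Bxy + Cy^2 + ... = 0 is B^2 - 4AC.
B^2 = 10^2 = 100
4AC = 4*6*0 = 0
Discriminant = 100 + 0 = 100

100


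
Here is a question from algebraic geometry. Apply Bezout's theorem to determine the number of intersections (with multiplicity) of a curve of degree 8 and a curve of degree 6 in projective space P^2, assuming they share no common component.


Bezout's theorem states the intersection count equals the product of degrees.
Intersection count = 8 * 6 = 48

48


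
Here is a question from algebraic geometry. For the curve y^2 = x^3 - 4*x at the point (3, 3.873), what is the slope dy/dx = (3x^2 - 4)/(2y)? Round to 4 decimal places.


Using implicit differentiation of y^2 = x^3 - 4*x:
2y * dy/dx = 3x^2 - 4
dy/dx = (3x^2 - 4)/(2y)
Numerator: 3*3^2 - 4 = 23
Denominator: 2*3.873 = 7.746
dy/dx = 23/7.746 = 2.9693

2.9693


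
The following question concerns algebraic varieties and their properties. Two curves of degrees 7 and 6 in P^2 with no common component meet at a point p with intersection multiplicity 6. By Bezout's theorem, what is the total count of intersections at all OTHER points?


By Bezout's theorem, the total intersection number is d1 * d2.
Total = 7 * 6 = 42
Intersection multiplicity at p = 6
Remaining intersections = 42 - 6 = 36

36


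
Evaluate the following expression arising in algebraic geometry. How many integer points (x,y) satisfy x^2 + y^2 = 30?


Systematically check integer values of x where x^2 <= 30.
For each valid x, check if 30 - x^2 is a perfect square.
Total integer solutions found: 0

0


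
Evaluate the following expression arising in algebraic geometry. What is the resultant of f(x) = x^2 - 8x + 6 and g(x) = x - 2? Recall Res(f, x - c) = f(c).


For Res(f, x - c), we evaluate f at x = c.
f(2) = 2^2 - 8*2 + 6
= 4 - 16 + 6
= -12 + 6 = -6
Res(f, g) = -6

-6


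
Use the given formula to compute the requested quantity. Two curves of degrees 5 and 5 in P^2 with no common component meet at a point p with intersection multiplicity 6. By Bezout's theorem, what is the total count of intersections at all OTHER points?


By Bezout's theorem, the total intersection number is d1 * d2.
Total = 5 * 5 = 25
Intersection multiplicity at p = 6
Remaining intersections = 25 - 6 = 19

19


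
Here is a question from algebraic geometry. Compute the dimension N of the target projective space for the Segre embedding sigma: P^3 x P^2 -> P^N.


The Segre embedding maps P^m x P^n into P^N via
all products of coordinates from each factor.
N = (m+1)(n+1) - 1
N = (3+1)(2+1) - 1
N = 4*3 - 1
N = 12 - 1 = 11

11


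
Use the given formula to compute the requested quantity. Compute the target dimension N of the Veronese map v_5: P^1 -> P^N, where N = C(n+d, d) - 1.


The Veronese embedding v_d: P^n -> P^N maps each point to all
degree-d monomials in n+1 homogeneous coordinates.
N = C(n+d, d) - 1
N = C(1+5, 5) - 1
N = C(6, 5) - 1
C(6, 5) = 6
N = 6 - 1 = 5

5


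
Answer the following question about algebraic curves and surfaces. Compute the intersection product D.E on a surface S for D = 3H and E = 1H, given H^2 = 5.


Using bilinearity of the intersection pairing on a surface S:
(aH).(bH) = ab * (H.H)
We have H^2 = 5.
D.E = (3H).(1H) = 3*1*5
= 3*5
= 15

15


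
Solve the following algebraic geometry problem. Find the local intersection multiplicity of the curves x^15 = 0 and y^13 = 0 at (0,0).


The intersection multiplicity of V(x^a) and V(y^b) at the origin is:
I(O; V(x^15), V(y^13)) = dim_k(k[x,y]/(x^15, y^13))
A basis for k[x,y]/(x^15, y^13) is the set of monomials x^i * y^j
where 0 <= i < 15 and 0 <= j < 13.
The number of such monomials is 15 * 13 = 195

195


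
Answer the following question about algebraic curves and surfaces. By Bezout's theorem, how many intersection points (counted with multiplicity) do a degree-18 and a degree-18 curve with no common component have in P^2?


Bezout's theorem states the intersection count equals the product of degrees.
Intersection count = 18 * 18 = 324

324


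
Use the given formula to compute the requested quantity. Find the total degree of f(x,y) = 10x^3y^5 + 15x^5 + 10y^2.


Examine each term for its total degree (sum of exponents).
  Term '10x^3y^5' has total degree 3+5 = 8.
  Term '15x^5' has total degree 5+0 = 5.
  Term '10y^2' has total degree 0+2 = 2.
The maximum total degree among all terms is 8.

8


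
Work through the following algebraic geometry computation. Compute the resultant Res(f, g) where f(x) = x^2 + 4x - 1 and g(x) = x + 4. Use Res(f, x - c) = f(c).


For Res(f, x - c), we evaluate f at x = c.
f(-4) = (-4)^2 + 4*(-4) - 1
= 16 - 16 - 1
= 0 - 1 = -1
Res(f, g) = -1

-1


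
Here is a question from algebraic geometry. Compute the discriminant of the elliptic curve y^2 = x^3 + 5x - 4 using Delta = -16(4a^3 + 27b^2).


Compute each component:
4a^3 = 4*5^3 = 4*125 = 500
27b^2 = 27*(-4)^2 = 27*16 = 432
4a^3 + 27b^2 = 500 + 432 = 932
Delta = -16*932 = -14912

-14912


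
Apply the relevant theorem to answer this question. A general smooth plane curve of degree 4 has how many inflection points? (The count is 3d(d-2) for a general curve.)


For a general smooth plane curve C of degree d, the inflection points are
the intersection of C with its Hessian curve, which has degree 3(d-2).
By Bezout, the total intersection number is d * 3(d-2) = 4 * 6 = 24.
For a general curve every flex is ordinary, so each contributes
multiplicity 1 to C·Hess(C), and the number of distinct inflection
points is 3d(d-2).
Inflection points = 3*4*(4-2) = 3*4*2 = 24

24


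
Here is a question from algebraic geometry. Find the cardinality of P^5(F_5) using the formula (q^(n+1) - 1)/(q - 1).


P^5(F_5) has (q^(n+1) - 1)/(q - 1) points.
= 5^5 + 5^4 + 5^3 + 5^2 + 5^1 + 5^0
= 3125 + 625 + 125 + 25 + 5 + 1
= 3906

3906


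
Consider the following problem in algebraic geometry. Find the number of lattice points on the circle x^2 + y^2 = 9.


Systematically check integer values of x where x^2 <= 9.
For each valid x, check if 9 - x^2 is a perfect square.
x=0: 9 - 0 = 9, sqrt = 3 (valid)
x=3: 9 - 9 = 0, sqrt = 0 (valid)
Total integer solutions found: 4

4


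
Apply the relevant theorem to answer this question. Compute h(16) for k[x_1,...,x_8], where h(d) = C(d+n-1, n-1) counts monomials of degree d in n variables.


The Hilbert function for the polynomial ring in 8 variables is:
h(d) = C(d+n-1, n-1)
h(16) = C(16+8-1, 8-1) = C(23, 7)
= 23! / (7! * 16!)
= 245157

245157


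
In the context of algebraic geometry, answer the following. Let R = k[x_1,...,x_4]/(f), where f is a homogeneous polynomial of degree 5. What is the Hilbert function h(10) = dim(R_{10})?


For R = k[x_1,...,x_n]/(f) with f homogeneous of degree e:
The Hilbert series is (1 - t^e)/(1 - t)^n.
So h(d) = C(d+n-1, n-1) - C(d-e+n-1, n-1) for d >= e.
With n=4, e=5, d=10:
C(10+4-1, 4-1) = C(13, 3) = 286
C(10-5+4-1, 4-1) = C(8, 3) = 56
h(10) = 286 - 56 = 230

230


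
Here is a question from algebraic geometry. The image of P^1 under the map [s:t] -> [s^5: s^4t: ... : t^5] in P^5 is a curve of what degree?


The rational normal curve in P^5 is the image of P^1 under the 5-uple Veronese.
A general hyperplane in P^5 pulls back to a degree-5 form on P^1, which has 5 zeros,
so the curve meets a general hyperplane in 5 points. Degree = 5.

5


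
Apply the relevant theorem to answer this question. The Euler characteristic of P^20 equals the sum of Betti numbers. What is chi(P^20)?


The complex projective space P^20 has one cell in each even real dimension 0, 2, ..., 40.
The cohomology groups are H^{2k}(P^20) = Z for k = 0,...,20, and 0 otherwise.
Euler characteristic = sum of Betti numbers = 1 per even-dimensional cohomology group.
chi(P^20) = 20 + 1 = 21

21


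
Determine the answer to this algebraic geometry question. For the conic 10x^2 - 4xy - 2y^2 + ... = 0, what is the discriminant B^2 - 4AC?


The discriminant of a conic Ax^2 + Bxy + Cy^2 + ... = 0 is B^2 - 4AC.
B^2 = (-4)^2 = 16
4AC = 4*10*(-2) = -80
Discriminant = 16 + 80 = 96

96


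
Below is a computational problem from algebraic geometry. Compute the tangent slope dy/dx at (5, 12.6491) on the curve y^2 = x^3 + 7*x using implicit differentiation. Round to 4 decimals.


Using implicit differentiation of y^2 = x^3 + 7*x:
2y * dy/dx = 3x^2 + 7
dy/dx = (3x^2 + 7)/(2y)
Numerator: 3*5^2 + 7 = 82
Denominator: 2*12.6491 = 25.2982
dy/dx = 82/25.2982 = 3.2413

3.2413


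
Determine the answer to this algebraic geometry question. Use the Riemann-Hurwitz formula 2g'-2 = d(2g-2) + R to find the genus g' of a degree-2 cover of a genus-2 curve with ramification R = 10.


Riemann-Hurwitz formula: 2g' - 2 = d(2g - 2) + R
Given: d = 2, g = 2, R = 10
2g' - 2 = 2*(2*2 - 2) + 10
2g' - 2 = 2*2 + 10
2g' - 2 = 4 + 10 = 14
2g' = 16
g' = 8

8


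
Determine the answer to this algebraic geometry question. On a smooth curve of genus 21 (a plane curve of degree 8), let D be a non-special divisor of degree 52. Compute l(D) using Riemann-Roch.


First, compute the genus of a smooth plane curve of degree 8:
g = (d-1)(d-2)/2 = (8-1)(8-2)/2 = 21
For a non-special divisor D (i.e., h^1(D) = 0), Riemann-Roch gives:
l(D) = deg(D) - g + 1
Since deg(D) = 52 >= 2g - 1 = 41, D is non-special.
l(D) = 52 - 21 + 1 = 32

32


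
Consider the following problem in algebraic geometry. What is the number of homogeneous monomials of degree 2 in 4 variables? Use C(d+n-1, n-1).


The number of degree-2 monomials in 4 variables is C(d+n-1, n-1).
= C(2+4-1, 4-1) = C(5, 3)
= 10

10


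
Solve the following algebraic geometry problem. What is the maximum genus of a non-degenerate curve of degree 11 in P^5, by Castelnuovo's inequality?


Castelnuovo's bound: write d - 1 = m(r-1) + epsilon with 0 <= epsilon < r-1.
d - 1 = 11 - 1 = 10
r - 1 = 5 - 1 = 4
10 = 2*4 + 2, so m = 2, epsilon = 2
pi(d, r) = m(m-1)(r-1)/2 + m*epsilon
= 2*1*4/2 + 2*2
= 8/2 + 4
= 4 + 4 = 8

8


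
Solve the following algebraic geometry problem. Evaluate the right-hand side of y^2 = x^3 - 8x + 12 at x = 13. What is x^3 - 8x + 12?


Compute x^3 - 8x + 12 at x = 13:
x^3 = 13^3 = 2197
(-8)*x = (-8)*13 = -104
Sum: 2197 - 104 + 12 = 2105

2105


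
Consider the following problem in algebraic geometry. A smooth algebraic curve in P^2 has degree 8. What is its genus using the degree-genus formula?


Using the genus formula for smooth plane curves:
g = (d-1)(d-2)/2
g = (8-1)(8-2)/2
g = 7*6/2
g = 42/2 = 21

21


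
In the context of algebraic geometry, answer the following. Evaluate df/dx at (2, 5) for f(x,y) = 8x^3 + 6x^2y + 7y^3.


df/dx = 3*8*x^2 + 2*6*x^1*y
At (2,5): 3*8*2^2 + 2*6*2^1*5
= 96 + 120
= 216

216


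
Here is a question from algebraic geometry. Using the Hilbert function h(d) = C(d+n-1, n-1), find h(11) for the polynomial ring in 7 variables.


The Hilbert function for the polynomial ring in 7 variables is:
h(d) = C(d+n-1, n-1)
h(11) = C(11+7-1, 7-1) = C(17, 6)
= 17! / (6! * 11!)
= 12376

12376


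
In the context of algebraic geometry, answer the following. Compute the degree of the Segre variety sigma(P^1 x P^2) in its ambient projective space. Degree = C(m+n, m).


The degree of the Segre variety P^1 x P^2 is C(m+n, m).
= C(3, 1)
= 3

3


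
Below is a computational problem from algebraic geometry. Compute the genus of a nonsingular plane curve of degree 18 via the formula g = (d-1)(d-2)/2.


Using the genus formula for smooth plane curves:
g = (d-1)(d-2)/2
g = (18-1)(18-2)/2
g = 17*16/2
g = 272/2 = 136

136


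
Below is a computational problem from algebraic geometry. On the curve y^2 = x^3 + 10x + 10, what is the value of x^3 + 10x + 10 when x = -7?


Compute x^3 + 10x + 10 at x = -7:
x^3 = (-7)^3 = -343
10*x = 10*(-7) = -70
Sum: -343 - 70 + 10 = -403

-403


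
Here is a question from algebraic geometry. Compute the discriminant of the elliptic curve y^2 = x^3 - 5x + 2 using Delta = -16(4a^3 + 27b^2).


Compute each component:
4a^3 = 4*(-5)^3 = 4*(-125) = -500
27b^2 = 27*2^2 = 27*4 = 108
4a^3 + 27b^2 = -500 + 108 = -392
Delta = -16*(-392) = 6272

6272


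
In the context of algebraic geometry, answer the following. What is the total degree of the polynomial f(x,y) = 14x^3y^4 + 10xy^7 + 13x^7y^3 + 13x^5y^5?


Examine each term for its total degree (sum of exponents).
  Term '14x^3y^4' has total degree 3+4 = 7.
  Term '10xy^7' has total degree 1+7 = 8.
  Term '13x^7y^3' has total degree 7+3 = 10.
  Term '13x^5y^5' has total degree 5+5 = 10.
The maximum total degree among all terms is 10.

10


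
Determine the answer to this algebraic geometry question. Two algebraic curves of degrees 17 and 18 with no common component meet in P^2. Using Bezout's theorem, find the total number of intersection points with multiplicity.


Bezout's theorem states the intersection count equals the product of degrees.
Intersection count = 17 * 18 = 306

306


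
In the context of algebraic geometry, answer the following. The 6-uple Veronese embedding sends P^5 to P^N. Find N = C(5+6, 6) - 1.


The Veronese embedding v_d: P^n -> P^N maps each point to all
degree-d monomials in n+1 homogeneous coordinates.
N = C(n+d, d) - 1
N = C(5+6, 6) - 1
N = C(11, 6) - 1
C(11, 6) = 462
N = 462 - 1 = 461

461


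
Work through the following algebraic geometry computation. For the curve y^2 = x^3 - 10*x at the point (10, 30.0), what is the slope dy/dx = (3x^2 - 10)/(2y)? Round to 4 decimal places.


Using implicit differentiation of y^2 = x^3 - 10*x:
2y * dy/dx = 3x^2 - 10
dy/dx = (3x^2 - 10)/(2y)
Numerator: 3*10^2 - 10 = 290
Denominator: 2*30.0 = 60.0
dy/dx = 290/60.0 = 4.8333

4.8333


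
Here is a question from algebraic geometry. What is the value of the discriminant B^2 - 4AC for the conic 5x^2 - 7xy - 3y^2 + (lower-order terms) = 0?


The discriminant of a conic Ax^2 + Bxy + Cy^2 + ... = 0 is B^2 - 4AC.
B^2 = (-7)^2 = 49
4AC = 4*5*(-3) = -60
Discriminant = 49 + 60 = 109

109


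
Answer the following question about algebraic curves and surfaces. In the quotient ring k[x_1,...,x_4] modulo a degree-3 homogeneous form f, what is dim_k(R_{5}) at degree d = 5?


For R = k[x_1,...,x_n]/(f) with f homogeneous of degree e:
The Hilbert series is (1 - t^e)/(1 - t)^n.
So h(d) = C(d+n-1, n-1) - C(d-e+n-1, n-1) for d >= e.
With n=4, e=3, d=5:
C(5+4-1, 4-1) = C(8, 3) = 56
C(5-3+4-1, 4-1) = C(5, 3) = 10
h(5) = 56 - 10 = 46

46


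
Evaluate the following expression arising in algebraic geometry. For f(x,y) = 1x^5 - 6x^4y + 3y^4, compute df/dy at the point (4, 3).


df/dy = (-6)*x^4 + 4*3*y^3
At (4,3): (-6)*4^4 + 4*3*3^3
= -1536 + 324
= -1212

-1212


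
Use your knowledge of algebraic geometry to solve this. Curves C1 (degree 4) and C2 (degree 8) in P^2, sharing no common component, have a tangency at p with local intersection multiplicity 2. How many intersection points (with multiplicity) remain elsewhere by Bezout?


By Bezout's theorem, the total intersection number is d1 * d2.
Total = 4 * 8 = 32
Intersection multiplicity at p = 2
Remaining intersections = 32 - 2 = 30

30


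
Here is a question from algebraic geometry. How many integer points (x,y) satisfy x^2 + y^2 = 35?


Systematically check integer values of x where x^2 <= 35.
For each valid x, check if 35 - x^2 is a perfect square.
Total integer solutions found: 0

0


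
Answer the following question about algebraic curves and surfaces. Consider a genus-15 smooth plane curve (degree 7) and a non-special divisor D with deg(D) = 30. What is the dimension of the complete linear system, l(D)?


First, compute the genus of a smooth plane curve of degree 7:
g = (d-1)(d-2)/2 = (7-1)(7-2)/2 = 15
For a non-special divisor D (i.e., h^1(D) = 0), Riemann-Roch gives:
l(D) = deg(D) - g + 1
Since deg(D) = 30 >= 2g - 1 = 29, D is non-special.
l(D) = 30 - 15 + 1 = 16

16


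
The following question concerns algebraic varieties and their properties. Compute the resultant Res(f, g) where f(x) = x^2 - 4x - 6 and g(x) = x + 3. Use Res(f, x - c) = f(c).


For Res(f, x - c), we evaluate f at x = c.
f(-3) = (-3)^2 - 4*(-3) - 6
= 9 + 12 - 6
= 21 - 6 = 15
Res(f, g) = 15

15


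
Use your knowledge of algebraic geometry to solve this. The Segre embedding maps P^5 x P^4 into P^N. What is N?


The Segre embedding maps P^m x P^n into P^N via
all products of coordinates from each factor.
N = (m+1)(n+1) - 1
N = (5+1)(4+1) - 1
N = 6*5 - 1
N = 30 - 1 = 29

29


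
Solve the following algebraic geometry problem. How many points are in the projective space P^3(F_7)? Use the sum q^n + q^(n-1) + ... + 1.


P^3(F_7) has (q^(n+1) - 1)/(q - 1) points.
= 7^3 + 7^2 + 7^1 + 7^0
= 343 + 49 + 7 + 1
= 400

400


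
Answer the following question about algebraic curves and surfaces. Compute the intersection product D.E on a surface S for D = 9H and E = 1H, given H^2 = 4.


Using bilinearity of the intersection pairing on a surface S:
(aH).(bH) = ab * (H.H)
We have H^2 = 4.
D.E = (9H).(1H) = 9*1*4
= 9*4
= 36

36
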